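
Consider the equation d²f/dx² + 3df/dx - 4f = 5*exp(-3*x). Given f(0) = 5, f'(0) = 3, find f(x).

f = -5*exp(-3*x)/4 + 7*exp(-4*x)/5 + 97*exp(x)/20

Characteristic equation r² + 3r - 4 = 0 factors as (r + 4)(r - 1) = 0, so r = -4, 1.
Hence f_h = C1*exp(-4*x) + C2*exp(x).
Try f_p = A*exp(-3*x). Substituting into the equation and dividing by exp(-3*x) gives A = -5/4, so f_p = -5*exp(-3*x)/4.
General solution: f = -5*exp(-3*x)/4 + C1*exp(-4*x) + C2*exp(x).
Apply the initial conditions: f(0) = -5/4 + C1 + C2 = 5 and f'(0) = 15/4 + C2 - 4*C1 = 3. Solving gives C1 = 7/5, C2 = 97/20.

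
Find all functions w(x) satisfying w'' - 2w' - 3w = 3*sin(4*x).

w = -57*sin(4*x)/425 + 24*cos(4*x)/425 + C1*exp(-x) + C2*exp(3*x)

Characteristic equation r² - 2r - 3 = 0 factors as (r + 1)(r - 3) = 0, so r = -1, 3.
Hence w_h = C1*exp(-x) + C2*exp(3*x).
Try w_p = A*cos(4*x) + B*sin(4*x). Substituting and equating the coefficients of cos(4x) and sin(4x) gives A = 24/425, B = -57/425, so w_p = -57*sin(4*x)/425 + 24*cos(4*x)/425.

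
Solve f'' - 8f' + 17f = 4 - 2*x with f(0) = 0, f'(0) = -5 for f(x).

Characteristic equation r² - 8r + 17 = 0 has discriminant (-8)² - 4·(17) = -4 < 0, so r = 4 ± i.
Hence f_h = C1*cos(x)*exp(4*x) + C2*exp(4*x)*sin(x).
For the particular solution try f_p = A0 + A1*x. Substituting and matching coefficients of each power of x gives A0 = 52/289, A1 = -2/17, so f_p = 52/289 - 2*x/17.
General solution: f = 52/289 - 2*x/17 + C1*cos(x)*exp(4*x) + C2*exp(4*x)*sin(x).
Apply the initial conditions: f(0) = 52/289 + C1 = 0 and f'(0) = -2/17 + C2 + 4*C1 = -5. Solving gives C1 = -52/289, C2 = -1203/289.

f = 52/289 - 2*x/17 - 1203*exp(4*x)*sin(x)/289 - 52*cos(x)*exp(4*x)/289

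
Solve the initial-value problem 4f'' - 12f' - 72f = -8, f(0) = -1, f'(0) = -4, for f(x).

Divide through by 4: f'' - 3f' - 18f = -2.
Characteristic equation r² - 3r - 18 = 0 factors as (r - 6)(r + 3) = 0, so r = 6, -3.
Hence f_h = C1*exp(6*x) + C2*exp(-3*x).
For the particular solution try f_p = A0. Substituting and matching coefficients of each power of x gives A0 = 1/9, so f_p = 1/9.
General solution: f = 1/9 + C1*exp(6*x) + C2*exp(-3*x).
Apply the initial conditions: f(0) = 1/9 + C1 + C2 = -1 and f'(0) = -3*C2 + 6*C1 = -4. Solving gives C1 = -22/27, C2 = -8/27.

f = 1/9 - 22*exp(6*x)/27 - 8*exp(-3*x)/27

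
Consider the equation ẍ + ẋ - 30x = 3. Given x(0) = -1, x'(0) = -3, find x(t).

Characteristic equation r² + r - 30 = 0 factors as (r + 6)(r - 5) = 0, so r = -6, 5.
Hence x_h = C1*exp(-6*t) + C2*exp(5*t).
For the particular solution try x_p = A0. Substituting and matching coefficients of each power of t gives A0 = -1/10, so x_p = -1/10.
General solution: x = -1/10 + C1*exp(-6*t) + C2*exp(5*t).
Apply the initial conditions: x(0) = -1/10 + C1 + C2 = -1 and x'(0) = -6*C1 + 5*C2 = -3. Solving gives C1 = -3/22, C2 = -42/55.

x = -1/10 - 42*exp(5*t)/55 - 3*exp(-6*t)/22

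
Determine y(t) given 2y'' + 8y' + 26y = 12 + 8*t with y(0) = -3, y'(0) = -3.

Divide through by 2: y'' + 4y' + 13y = 6 + 4*t.
Characteristic equation r² + 4r + 13 = 0 has discriminant (4)² - 4·(13) = -36 < 0, so r = -2 ± 3i.
Hence y_h = C1*cos(3*t)*exp(-2*t) + C2*exp(-2*t)*sin(3*t).
For the particular solution try y_p = A0 + A1*t. Substituting and matching coefficients of each power of t gives A0 = 62/169, A1 = 4/13, so y_p = 62/169 + 4*t/13.
General solution: y = 62/169 + 4*t/13 + C1*cos(3*t)*exp(-2*t) + C2*exp(-2*t)*sin(3*t).
Apply the initial conditions: y(0) = 62/169 + C1 = -3 and y'(0) = 4/13 - 2*C1 + 3*C2 = -3. Solving gives C1 = -569/169, C2 = -1697/507.

y = 62/169 + 4*t/13 - 1697*exp(-2*t)*sin(3*t)/507 - 569*cos(3*t)*exp(-2*t)/169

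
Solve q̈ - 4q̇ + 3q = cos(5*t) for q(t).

q = -11*cos(5*t)/442 - 5*sin(5*t)/221 + C1*exp(t) + C2*exp(3*t)

Characteristic equation r² - 4r + 3 = 0 factors as (r - 1)(r - 3) = 0, so r = 1, 3.
Hence q_h = C1*exp(t) + C2*exp(3*t).
Try q_p = A*cos(5*t) + B*sin(5*t). Substituting and equating the coefficients of cos(5t) and sin(5t) gives A = -11/442, B = -5/221, so q_p = -11*cos(5*t)/442 - 5*sin(5*t)/221.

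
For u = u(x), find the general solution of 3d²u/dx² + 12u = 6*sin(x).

u = 2*sin(x)/3 + C1*cos(2*x) + C2*sin(2*x)

Divide through by 3: u'' + 4u = 2*sin(x).
Characteristic equation r² + 4 = 0 has discriminant (0)² - 4·(4) = -16 < 0, so r = ± 2i.
Hence u_h = C1*cos(2*x) + C2*sin(2*x).
Try u_p = A*cos(x) + B*sin(x). Substituting and equating the coefficients of cos(x) and sin(x) gives A = 0, B = 2/3, so u_p = 2*sin(x)/3.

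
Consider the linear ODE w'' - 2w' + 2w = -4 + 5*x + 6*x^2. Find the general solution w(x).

w = 7/2 + 3*x**2 + 17*x/2 + C1*cos(x)*exp(x) + C2*exp(x)*sin(x)

Characteristic equation r² - 2r + 2 = 0 has discriminant (-2)² - 4·(2) = -4 < 0, so r = 1 ± i.
Hence w_h = C1*cos(x)*exp(x) + C2*exp(x)*sin(x).
For the particular solution try w_p = A0 + A1*x + A2*x^2. Substituting and matching coefficients of each power of x gives A0 = 7/2, A1 = 17/2, A2 = 3, so w_p = 7/2 + 3*x^2 + 17*x/2.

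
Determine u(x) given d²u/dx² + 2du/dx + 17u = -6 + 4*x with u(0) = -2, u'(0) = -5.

Characteristic equation r² + 2r + 17 = 0 has discriminant (2)² - 4·(17) = -64 < 0, so r = -1 ± 4i.
Hence u_h = C1*cos(4*x)*exp(-x) + C2*exp(-x)*sin(4*x).
For the particular solution try u_p = A0 + A1*x. Substituting and matching coefficients of each power of x gives A0 = -110/289, A1 = 4/17, so u_p = -110/289 + 4*x/17.
General solution: u = -110/289 + 4*x/17 + C1*cos(4*x)*exp(-x) + C2*exp(-x)*sin(4*x).
Apply the initial conditions: u(0) = -110/289 + C1 = -2 and u'(0) = 4/17 - C1 + 4*C2 = -5. Solving gives C1 = -468/289, C2 = -1981/1156.

u = -110/289 + 4*x/17 - 1981*exp(-x)*sin(4*x)/1156 - 468*cos(4*x)*exp(-x)/289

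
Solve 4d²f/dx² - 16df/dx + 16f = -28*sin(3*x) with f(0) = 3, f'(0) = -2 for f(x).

Divide through by 4: f'' - 4f' + 4f = -7*sin(3*x).
Characteristic equation r² - 4r + 4 = 0 has discriminant (-4)² - 4·(4) = 0, so r = 2 is a repeated root.
Hence f_h = (C1 + C2*x)*exp(2*x).
Try f_p = A*cos(3*x) + B*sin(3*x). Substituting and equating the coefficients of cos(3x) and sin(3x) gives A = -84/169, B = 35/169, so f_p = -84*cos(3*x)/169 + 35*sin(3*x)/169.
General solution: f = -84*cos(3*x)/169 + 35*sin(3*x)/169 + C1*exp(2*x) + C2*x*exp(2*x).
Apply the initial conditions: f(0) = -84/169 + C1 = 3 and f'(0) = 105/169 + C2 + 2*C1 = -2. Solving gives C1 = 591/169, C2 = -125/13.

f = -84*cos(3*x)/169 + 35*sin(3*x)/169 + 591*exp(2*x)/169 - 125*x*exp(2*x)/13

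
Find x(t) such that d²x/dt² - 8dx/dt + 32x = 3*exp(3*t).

x = 3*exp(3*t)/17 + C1*cos(4*t)*exp(4*t) + C2*exp(4*t)*sin(4*t)

Characteristic equation r² - 8r + 32 = 0 has discriminant (-8)² - 4·(32) = -64 < 0, so r = 4 ± 4i.
Hence x_h = C1*cos(4*t)*exp(4*t) + C2*exp(4*t)*sin(4*t).
Try x_p = A*exp(3*t). Substituting into the equation and dividing by exp(3*t) gives A = 3/17, so x_p = 3*exp(3*t)/17.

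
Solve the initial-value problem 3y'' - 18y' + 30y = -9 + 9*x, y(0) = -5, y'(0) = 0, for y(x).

y = -3/25 + 3*x/10 - 122*cos(x)*exp(3*x)/25 + 717*exp(3*x)*sin(x)/50

Divide through by 3: y'' - 6y' + 10y = -3 + 3*x.
Characteristic equation r² - 6r + 10 = 0 has discriminant (-6)² - 4·(10) = -4 < 0, so r = 3 ± i.
Hence y_h = C1*cos(x)*exp(3*x) + C2*exp(3*x)*sin(x).
For the particular solution try y_p = A0 + A1*x. Substituting and matching coefficients of each power of x gives A0 = -3/25, A1 = 3/10, so y_p = -3/25 + 3*x/10.
General solution: y = -3/25 + 3*x/10 + C1*cos(x)*exp(3*x) + C2*exp(3*x)*sin(x).
Apply the initial conditions: y(0) = -3/25 + C1 = -5 and y'(0) = 3/10 + C2 + 3*C1 = 0. Solving gives C1 = -122/25, C2 = 717/50.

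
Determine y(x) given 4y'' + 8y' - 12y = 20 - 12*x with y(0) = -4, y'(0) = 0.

y = -1 + x - 5*exp(x)/2 - exp(-3*x)/2

Divide through by 4: y'' + 2y' - 3y = 5 - 3*x.
Characteristic equation r² + 2r - 3 = 0 factors as (r - 1)(r + 3) = 0, so r = 1, -3.
Hence y_h = C1*exp(x) + C2*exp(-3*x).
For the particular solution try y_p = A0 + A1*x. Substituting and matching coefficients of each power of x gives A0 = -1, A1 = 1, so y_p = -1 + x.
General solution: y = -1 + x + C1*exp(x) + C2*exp(-3*x).
Apply the initial conditions: y(0) = -1 + C1 + C2 = -4 and y'(0) = 1 + C1 - 3*C2 = 0. Solving gives C1 = -5/2, C2 = -1/2.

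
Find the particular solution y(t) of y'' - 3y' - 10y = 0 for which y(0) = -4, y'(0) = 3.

Characteristic equation r² - 3r - 10 = 0 factors as (r - 5)(r + 2) = 0, so r = 5, -2.
Hence y_h = C1*exp(5*t) + C2*exp(-2*t).
Apply the initial conditions: y(0) = C1 + C2 = -4 and y'(0) = -2*C2 + 5*C1 = 3. Solving gives C1 = -5/7, C2 = -23/7.

y = -23*exp(-2*t)/7 - 5*exp(5*t)/7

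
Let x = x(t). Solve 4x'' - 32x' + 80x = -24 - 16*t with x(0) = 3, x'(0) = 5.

Divide through by 4: x'' - 8x' + 20x = -6 - 4*t.
Characteristic equation r² - 8r + 20 = 0 has discriminant (-8)² - 4·(20) = -16 < 0, so r = 4 ± 2i.
Hence x_h = C1*cos(2*t)*exp(4*t) + C2*exp(4*t)*sin(2*t).
For the particular solution try x_p = A0 + A1*t. Substituting and matching coefficients of each power of t gives A0 = -19/50, A1 = -1/5, so x_p = -19/50 - t/5.
General solution: x = -19/50 - t/5 + C1*cos(2*t)*exp(4*t) + C2*exp(4*t)*sin(2*t).
Apply the initial conditions: x(0) = -19/50 + C1 = 3 and x'(0) = -1/5 + 2*C2 + 4*C1 = 5. Solving gives C1 = 169/50, C2 = -104/25.

x = -19/50 - t/5 - 104*exp(4*t)*sin(2*t)/25 + 169*cos(2*t)*exp(4*t)/50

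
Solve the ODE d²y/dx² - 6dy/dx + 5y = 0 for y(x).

Characteristic equation r² - 6r + 5 = 0 factors as (r - 1)(r - 5) = 0, so r = 1, 5.
Hence y_h = C1*exp(x) + C2*exp(5*x).

y = C1*exp(x) + C2*exp(5*x)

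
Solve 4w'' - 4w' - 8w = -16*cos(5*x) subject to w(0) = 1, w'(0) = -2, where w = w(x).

Divide through by 4: w'' - w' - 2w = -4*cos(5*x).
Characteristic equation r² - r - 2 = 0 factors as (r - 2)(r + 1) = 0, so r = 2, -1.
Hence w_h = C1*exp(2*x) + C2*exp(-x).
Try w_p = A*cos(5*x) + B*sin(5*x). Substituting and equating the coefficients of cos(5x) and sin(5x) gives A = 54/377, B = 10/377, so w_p = 10*sin(5*x)/377 + 54*cos(5*x)/377.
General solution: w = 10*sin(5*x)/377 + 54*cos(5*x)/377 + C1*exp(2*x) + C2*exp(-x).
Apply the initial conditions: w(0) = 54/377 + C1 + C2 = 1 and w'(0) = 50/377 - C2 + 2*C1 = -2. Solving gives C1 = -37/87, C2 = 50/39.

w = -37*exp(2*x)/87 + 10*sin(5*x)/377 + 50*exp(-x)/39 + 54*cos(5*x)/377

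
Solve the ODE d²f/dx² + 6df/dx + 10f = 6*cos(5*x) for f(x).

Characteristic equation r² + 6r + 10 = 0 has discriminant (6)² - 4·(10) = -4 < 0, so r = -3 ± i.
Hence f_h = C1*cos(x)*exp(-3*x) + C2*exp(-3*x)*sin(x).
Try f_p = A*cos(5*x) + B*sin(5*x). Substituting and equating the coefficients of cos(5x) and sin(5x) gives A = -2/25, B = 4/25, so f_p = -2*cos(5*x)/25 + 4*sin(5*x)/25.

f = -2*cos(5*x)/25 + 4*sin(5*x)/25 + C1*cos(x)*exp(-3*x) + C2*exp(-3*x)*sin(x)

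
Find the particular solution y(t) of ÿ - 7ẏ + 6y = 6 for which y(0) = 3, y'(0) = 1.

Characteristic equation r² - 7r + 6 = 0 factors as (r - 6)(r - 1) = 0, so r = 6, 1.
Hence y_h = C1*exp(6*t) + C2*exp(t).
For the particular solution try y_p = A0. Substituting and matching coefficients of each power of t gives A0 = 1, so y_p = 1.
General solution: y = 1 + C1*exp(6*t) + C2*exp(t).
Apply the initial conditions: y(0) = 1 + C1 + C2 = 3 and y'(0) = C2 + 6*C1 = 1. Solving gives C1 = -1/5, C2 = 11/5.

y = 1 - exp(6*t)/5 + 11*exp(t)/5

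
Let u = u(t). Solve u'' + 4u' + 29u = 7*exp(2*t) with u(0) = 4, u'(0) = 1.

Characteristic equation r² + 4r + 29 = 0 has discriminant (4)² - 4·(29) = -100 < 0, so r = -2 ± 5i.
Hence u_h = C1*cos(5*t)*exp(-2*t) + C2*exp(-2*t)*sin(5*t).
Try u_p = A*exp(2*t). Substituting into the equation and dividing by exp(2*t) gives A = 7/41, so u_p = 7*exp(2*t)/41.
General solution: u = 7*exp(2*t)/41 + C1*cos(5*t)*exp(-2*t) + C2*exp(-2*t)*sin(5*t).
Apply the initial conditions: u(0) = 7/41 + C1 = 4 and u'(0) = 14/41 - 2*C1 + 5*C2 = 1. Solving gives C1 = 157/41, C2 = 341/205.

u = 7*exp(2*t)/41 + 157*cos(5*t)*exp(-2*t)/41 + 341*exp(-2*t)*sin(5*t)/205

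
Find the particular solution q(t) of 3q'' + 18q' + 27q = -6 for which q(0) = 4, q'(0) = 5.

q = -2/9 + 38*exp(-3*t)/9 + 53*t*exp(-3*t)/3

Divide through by 3: q'' + 6q' + 9q = -2.
Characteristic equation r² + 6r + 9 = 0 has discriminant (6)² - 4·(9) = 0, so r = -3 is a repeated root.
Hence q_h = (C1 + C2*t)*exp(-3*t).
For the particular solution try q_p = A0. Substituting and matching coefficients of each power of t gives A0 = -2/9, so q_p = -2/9.
General solution: q = -2/9 + C1*exp(-3*t) + C2*t*exp(-3*t).
Apply the initial conditions: q(0) = -2/9 + C1 = 4 and q'(0) = C2 - 3*C1 = 5. Solving gives C1 = 38/9, C2 = 53/3.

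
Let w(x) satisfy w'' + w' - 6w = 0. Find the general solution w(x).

w = C1*exp(2*x) + C2*exp(-3*x)

Characteristic equation r² + r - 6 = 0 factors as (r - 2)(r + 3) = 0, so r = 2, -3.
Hence w_h = C1*exp(2*x) + C2*exp(-3*x).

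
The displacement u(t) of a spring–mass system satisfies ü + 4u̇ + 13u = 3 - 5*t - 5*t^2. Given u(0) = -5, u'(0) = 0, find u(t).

u = 737/2197 - 25*t/169 - 5*t**2/13 - 23119*exp(-2*t)*sin(3*t)/6591 - 11722*cos(3*t)*exp(-2*t)/2197

Characteristic equation r² + 4r + 13 = 0 has discriminant (4)² - 4·(13) = -36 < 0, so r = -2 ± 3i.
Hence u_h = C1*cos(3*t)*exp(-2*t) + C2*exp(-2*t)*sin(3*t).
For the particular solution try u_p = A0 + A1*t + A2*t^2. Substituting and matching coefficients of each power of t gives A0 = 737/2197, A1 = -25/169, A2 = -5/13, so u_p = 737/2197 - 25*t/169 - 5*t^2/13.
General solution: u = 737/2197 - 25*t/169 - 5*t^2/13 + C1*cos(3*t)*exp(-2*t) + C2*exp(-2*t)*sin(3*t).
Apply the initial conditions: u(0) = 737/2197 + C1 = -5 and u'(0) = -25/169 - 2*C1 + 3*C2 = 0. Solving gives C1 = -11722/2197, C2 = -23119/6591.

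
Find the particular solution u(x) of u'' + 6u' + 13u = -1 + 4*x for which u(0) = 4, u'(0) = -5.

u = -37/169 + 4*x/13 + 621*exp(-3*x)*sin(2*x)/169 + 713*cos(2*x)*exp(-3*x)/169

Characteristic equation r² + 6r + 13 = 0 has discriminant (6)² - 4·(13) = -16 < 0, so r = -3 ± 2i.
Hence u_h = C1*cos(2*x)*exp(-3*x) + C2*exp(-3*x)*sin(2*x).
For the particular solution try u_p = A0 + A1*x. Substituting and matching coefficients of each power of x gives A0 = -37/169, A1 = 4/13, so u_p = -37/169 + 4*x/13.
General solution: u = -37/169 + 4*x/13 + C1*cos(2*x)*exp(-3*x) + C2*exp(-3*x)*sin(2*x).
Apply the initial conditions: u(0) = -37/169 + C1 = 4 and u'(0) = 4/13 - 3*C1 + 2*C2 = -5. Solving gives C1 = 713/169, C2 = 621/169.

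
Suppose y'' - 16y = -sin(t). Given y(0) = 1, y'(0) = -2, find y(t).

y = sin(t)/17 + 33*exp(4*t)/136 + 103*exp(-4*t)/136

Characteristic equation r² - 16 = 0 factors as (r - 4)(r + 4) = 0, so r = 4, -4.
Hence y_h = C1*exp(4*t) + C2*exp(-4*t).
Try y_p = A*cos(t) + B*sin(t). Substituting and equating the coefficients of cos(t) and sin(t) gives A = 0, B = 1/17, so y_p = sin(t)/17.
General solution: y = sin(t)/17 + C1*exp(4*t) + C2*exp(-4*t).
Apply the initial conditions: y(0) = C1 + C2 = 1 and y'(0) = 1/17 - 4*C2 + 4*C1 = -2. Solving gives C1 = 33/136, C2 = 103/136.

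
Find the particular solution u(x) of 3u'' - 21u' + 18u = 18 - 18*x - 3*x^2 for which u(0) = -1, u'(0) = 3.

u = -61/108 - 25*x/18 - 7*exp(x)/5 - x**2/6 + 521*exp(6*x)/540

Divide through by 3: u'' - 7u' + 6u = 6 - x^2 - 6*x.
Characteristic equation r² - 7r + 6 = 0 factors as (r - 6)(r - 1) = 0, so r = 6, 1.
Hence u_h = C1*exp(6*x) + C2*exp(x).
For the particular solution try u_p = A0 + A1*x + A2*x^2. Substituting and matching coefficients of each power of x gives A0 = -61/108, A1 = -25/18, A2 = -1/6, so u_p = -61/108 - 25*x/18 - x^2/6.
General solution: u = -61/108 - 25*x/18 - x^2/6 + C1*exp(6*x) + C2*exp(x).
Apply the initial conditions: u(0) = -61/108 + C1 + C2 = -1 and u'(0) = -25/18 + C2 + 6*C1 = 3. Solving gives C1 = 521/540, C2 = -7/5.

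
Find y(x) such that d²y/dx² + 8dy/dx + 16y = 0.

y = C1*exp(-4*x) + C2*x*exp(-4*x)

Characteristic equation r² + 8r + 16 = 0 has discriminant (8)² - 4·(16) = 0, so r = -4 is a repeated root.
Hence y_h = (C1 + C2*x)*exp(-4*x).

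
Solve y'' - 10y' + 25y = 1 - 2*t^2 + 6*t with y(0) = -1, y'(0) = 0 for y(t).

y = 73/625 - 698*exp(5*t)/625 - 2*t**2/25 + 22*t/125 + 676*t*exp(5*t)/125

Characteristic equation r² - 10r + 25 = 0 has discriminant (-10)² - 4·(25) = 0, so r = 5 is a repeated root.
Hence y_h = (C1 + C2*t)*exp(5*t).
For the particular solution try y_p = A0 + A1*t + A2*t^2. Substituting and matching coefficients of each power of t gives A0 = 73/625, A1 = 22/125, A2 = -2/25, so y_p = 73/625 - 2*t^2/25 + 22*t/125.
General solution: y = 73/625 - 2*t^2/25 + 22*t/125 + C1*exp(5*t) + C2*t*exp(5*t).
Apply the initial conditions: y(0) = 73/625 + C1 = -1 and y'(0) = 22/125 + C2 + 5*C1 = 0. Solving gives C1 = -698/625, C2 = 676/125.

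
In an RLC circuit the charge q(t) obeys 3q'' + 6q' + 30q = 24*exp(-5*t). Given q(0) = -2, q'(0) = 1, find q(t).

q = 8*exp(-5*t)/25 - 58*cos(3*t)*exp(-t)/25 + 7*exp(-t)*sin(3*t)/75

Divide through by 3: q'' + 2q' + 10q = 8*exp(-5*t).
Characteristic equation r² + 2r + 10 = 0 has discriminant (2)² - 4·(10) = -36 < 0, so r = -1 ± 3i.
Hence q_h = C1*cos(3*t)*exp(-t) + C2*exp(-t)*sin(3*t).
Try q_p = A*exp(-5*t). Substituting into the equation and dividing by exp(-5*t) gives A = 8/25, so q_p = 8*exp(-5*t)/25.
General solution: q = 8*exp(-5*t)/25 + C1*cos(3*t)*exp(-t) + C2*exp(-t)*sin(3*t).
Apply the initial conditions: q(0) = 8/25 + C1 = -2 and q'(0) = -8/5 - C1 + 3*C2 = 1. Solving gives C1 = -58/25, C2 = 7/75.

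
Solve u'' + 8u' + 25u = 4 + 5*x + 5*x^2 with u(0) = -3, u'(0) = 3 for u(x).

u = 378/3125 + x**2/5 + 9*x/125 - 9954*exp(-4*x)*sin(3*x)/3125 - 9753*cos(3*x)*exp(-4*x)/3125

Characteristic equation r² + 8r + 25 = 0 has discriminant (8)² - 4·(25) = -36 < 0, so r = -4 ± 3i.
Hence u_h = C1*cos(3*x)*exp(-4*x) + C2*exp(-4*x)*sin(3*x).
For the particular solution try u_p = A0 + A1*x + A2*x^2. Substituting and matching coefficients of each power of x gives A0 = 378/3125, A1 = 9/125, A2 = 1/5, so u_p = 378/3125 + x^2/5 + 9*x/125.
General solution: u = 378/3125 + x^2/5 + 9*x/125 + C1*cos(3*x)*exp(-4*x) + C2*exp(-4*x)*sin(3*x).
Apply the initial conditions: u(0) = 378/3125 + C1 = -3 and u'(0) = 9/125 - 4*C1 + 3*C2 = 3. Solving gives C1 = -9753/3125, C2 = -9954/3125.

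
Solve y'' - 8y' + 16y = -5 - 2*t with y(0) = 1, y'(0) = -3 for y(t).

y = -3/8 - t/8 + 11*exp(4*t)/8 - 67*t*exp(4*t)/8

Characteristic equation r² - 8r + 16 = 0 has discriminant (-8)² - 4·(16) = 0, so r = 4 is a repeated root.
Hence y_h = (C1 + C2*t)*exp(4*t).
For the particular solution try y_p = A0 + A1*t. Substituting and matching coefficients of each power of t gives A0 = -3/8, A1 = -1/8, so y_p = -3/8 - t/8.
General solution: y = -3/8 - t/8 + C1*exp(4*t) + C2*t*exp(4*t).
Apply the initial conditions: y(0) = -3/8 + C1 = 1 and y'(0) = -1/8 + C2 + 4*C1 = -3. Solving gives C1 = 11/8, C2 = -67/8.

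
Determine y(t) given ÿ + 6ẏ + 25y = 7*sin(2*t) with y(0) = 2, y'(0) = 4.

Characteristic equation r² + 6r + 25 = 0 has discriminant (6)² - 4·(25) = -64 < 0, so r = -3 ± 4i.
Hence y_h = C1*cos(4*t)*exp(-3*t) + C2*exp(-3*t)*sin(4*t).
Try y_p = A*cos(2*t) + B*sin(2*t). Substituting and equating the coefficients of cos(2t) and sin(2t) gives A = -28/195, B = 49/195, so y_p = -28*cos(2*t)/195 + 49*sin(2*t)/195.
General solution: y = -28*cos(2*t)/195 + 49*sin(2*t)/195 + C1*cos(4*t)*exp(-3*t) + C2*exp(-3*t)*sin(4*t).
Apply the initial conditions: y(0) = -28/195 + C1 = 2 and y'(0) = 98/195 - 3*C1 + 4*C2 = 4. Solving gives C1 = 418/195, C2 = 484/195.

y = -28*cos(2*t)/195 + 49*sin(2*t)/195 + 418*cos(4*t)*exp(-3*t)/195 + 484*exp(-3*t)*sin(4*t)/195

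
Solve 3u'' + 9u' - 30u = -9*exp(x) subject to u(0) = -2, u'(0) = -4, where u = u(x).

u = exp(x)/2 - 17*exp(2*x)/7 - exp(-5*x)/14

Divide through by 3: u'' + 3u' - 10u = -3*exp(x).
Characteristic equation r² + 3r - 10 = 0 factors as (r + 5)(r - 2) = 0, so r = -5, 2.
Hence u_h = C1*exp(-5*x) + C2*exp(2*x).
Try u_p = A*exp(x). Substituting into the equation and dividing by exp(x) gives A = 1/2, so u_p = exp(x)/2.
General solution: u = exp(x)/2 + C1*exp(-5*x) + C2*exp(2*x).
Apply the initial conditions: u(0) = 1/2 + C1 + C2 = -2 and u'(0) = 1/2 - 5*C1 + 2*C2 = -4. Solving gives C1 = -1/14, C2 = -17/7.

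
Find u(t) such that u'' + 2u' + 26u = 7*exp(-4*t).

u = 7*exp(-4*t)/34 + C1*cos(5*t)*exp(-t) + C2*exp(-t)*sin(5*t)

Characteristic equation r² + 2r + 26 = 0 has discriminant (2)² - 4·(26) = -100 < 0, so r = -1 ± 5i.
Hence u_h = C1*cos(5*t)*exp(-t) + C2*exp(-t)*sin(5*t).
Try u_p = A*exp(-4*t). Substituting into the equation and dividing by exp(-4*t) gives A = 7/34, so u_p = 7*exp(-4*t)/34.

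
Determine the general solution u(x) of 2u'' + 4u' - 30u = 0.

Divide through by 2: u'' + 2u' - 15u = 0.
Characteristic equation r² + 2r - 15 = 0 factors as (r - 3)(r + 5) = 0, so r = 3, -5.
Hence u_h = C1*exp(3*x) + C2*exp(-5*x).

u = C1*exp(3*x) + C2*exp(-5*x)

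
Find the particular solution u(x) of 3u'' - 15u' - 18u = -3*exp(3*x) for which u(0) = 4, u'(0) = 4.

u = exp(3*x)/12 + 23*exp(6*x)/21 + 79*exp(-x)/28

Divide through by 3: u'' - 5u' - 6u = -exp(3*x).
Characteristic equation r² - 5r - 6 = 0 factors as (r - 6)(r + 1) = 0, so r = 6, -1.
Hence u_h = C1*exp(6*x) + C2*exp(-x).
Try u_p = A*exp(3*x). Substituting into the equation and dividing by exp(3*x) gives A = 1/12, so u_p = exp(3*x)/12.
General solution: u = exp(3*x)/12 + C1*exp(6*x) + C2*exp(-x).
Apply the initial conditions: u(0) = 1/12 + C1 + C2 = 4 and u'(0) = 1/4 - C2 + 6*C1 = 4. Solving gives C1 = 23/21, C2 = 79/28.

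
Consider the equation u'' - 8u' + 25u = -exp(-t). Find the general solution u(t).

Characteristic equation r² - 8r + 25 = 0 has discriminant (-8)² - 4·(25) = -36 < 0, so r = 4 ± 3i.
Hence u_h = C1*cos(3*t)*exp(4*t) + C2*exp(4*t)*sin(3*t).
Try u_p = A*exp(-t). Substituting into the equation and dividing by exp(-t) gives A = -1/34, so u_p = -exp(-t)/34.

u = -exp(-t)/34 + C1*cos(3*t)*exp(4*t) + C2*exp(4*t)*sin(3*t)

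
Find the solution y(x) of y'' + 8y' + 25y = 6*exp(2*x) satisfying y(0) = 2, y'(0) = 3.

Characteristic equation r² + 8r + 25 = 0 has discriminant (8)² - 4·(25) = -36 < 0, so r = -4 ± 3i.
Hence y_h = C1*cos(3*x)*exp(-4*x) + C2*exp(-4*x)*sin(3*x).
Try y_p = A*exp(2*x). Substituting into the equation and dividing by exp(2*x) gives A = 2/15, so y_p = 2*exp(2*x)/15.
General solution: y = 2*exp(2*x)/15 + C1*cos(3*x)*exp(-4*x) + C2*exp(-4*x)*sin(3*x).
Apply the initial conditions: y(0) = 2/15 + C1 = 2 and y'(0) = 4/15 - 4*C1 + 3*C2 = 3. Solving gives C1 = 28/15, C2 = 17/5.

y = 2*exp(2*x)/15 + 17*exp(-4*x)*sin(3*x)/5 + 28*cos(3*x)*exp(-4*x)/15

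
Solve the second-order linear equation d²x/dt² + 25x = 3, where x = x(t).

Characteristic equation r² + 25 = 0 has discriminant (0)² - 4·(25) = -100 < 0, so r = ± 5i.
Hence x_h = C1*cos(5*t) + C2*sin(5*t).
For the particular solution try x_p = A0. Substituting and matching coefficients of each power of t gives A0 = 3/25, so x_p = 3/25.

x = 3/25 + C1*cos(5*t) + C2*sin(5*t)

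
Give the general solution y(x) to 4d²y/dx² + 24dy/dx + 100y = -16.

Divide through by 4: y'' + 6y' + 25y = -4.
Characteristic equation r² + 6r + 25 = 0 has discriminant (6)² - 4·(25) = -64 < 0, so r = -3 ± 4i.
Hence y_h = C1*cos(4*x)*exp(-3*x) + C2*exp(-3*x)*sin(4*x).
For the particular solution try y_p = A0. Substituting and matching coefficients of each power of x gives A0 = -4/25, so y_p = -4/25.

y = -4/25 + C1*cos(4*x)*exp(-3*x) + C2*exp(-3*x)*sin(4*x)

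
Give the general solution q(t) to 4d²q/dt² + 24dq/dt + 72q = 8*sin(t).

Divide through by 4: q'' + 6q' + 18q = 2*sin(t).
Characteristic equation r² + 6r + 18 = 0 has discriminant (6)² - 4·(18) = -36 < 0, so r = -3 ± 3i.
Hence q_h = C1*cos(3*t)*exp(-3*t) + C2*exp(-3*t)*sin(3*t).
Try q_p = A*cos(t) + B*sin(t). Substituting and equating the coefficients of cos(t) and sin(t) gives A = -12/325, B = 34/325, so q_p = -12*cos(t)/325 + 34*sin(t)/325.

q = -12*cos(t)/325 + 34*sin(t)/325 + C1*cos(3*t)*exp(-3*t) + C2*exp(-3*t)*sin(3*t)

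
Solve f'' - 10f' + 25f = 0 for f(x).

Characteristic equation r² - 10r + 25 = 0 has discriminant (-10)² - 4·(25) = 0, so r = 5 is a repeated root.
Hence f_h = (C1 + C2*x)*exp(5*x).

f = C1*exp(5*x) + C2*x*exp(5*x)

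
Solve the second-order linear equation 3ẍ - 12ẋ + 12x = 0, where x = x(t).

x = C1*exp(2*t) + C2*t*exp(2*t)

Divide through by 3: x'' - 4x' + 4x = 0.
Characteristic equation r² - 4r + 4 = 0 has discriminant (-4)² - 4·(4) = 0, so r = 2 is a repeated root.
Hence x_h = (C1 + C2*t)*exp(2*t).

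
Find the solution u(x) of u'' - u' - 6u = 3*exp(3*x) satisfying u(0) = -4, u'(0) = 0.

Characteristic equation r² - r - 6 = 0 factors as (r + 2)(r - 3) = 0, so r = -2, 3.
Hence u_h = C1*exp(-2*x) + C2*exp(3*x).
Since exp(3*x) solves the homogeneous equation (r = 3 is a root of multiplicity 1), multiply the trial by x. Try u_p = A*x*exp(3*x). Substituting into the equation and dividing by exp(3*x) gives A = 3/5, so u_p = 3*x*exp(3*x)/5.
General solution: u = C1*exp(-2*x) + C2*exp(3*x) + 3*x*exp(3*x)/5.
Apply the initial conditions: u(0) = C1 + C2 = -4 and u'(0) = 3/5 - 2*C1 + 3*C2 = 0. Solving gives C1 = -57/25, C2 = -43/25.

u = -57*exp(-2*x)/25 - 43*exp(3*x)/25 + 3*x*exp(3*x)/5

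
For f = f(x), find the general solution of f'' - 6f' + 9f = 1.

f = 1/9 + C1*exp(3*x) + C2*x*exp(3*x)

Characteristic equation r² - 6r + 9 = 0 has discriminant (-6)² - 4·(9) = 0, so r = 3 is a repeated root.
Hence f_h = (C1 + C2*x)*exp(3*x).
For the particular solution try f_p = A0. Substituting and matching coefficients of each power of x gives A0 = 1/9, so f_p = 1/9.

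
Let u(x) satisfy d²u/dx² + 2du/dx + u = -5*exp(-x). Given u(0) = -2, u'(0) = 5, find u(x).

u = -2*exp(-x) + 3*x*exp(-x) - 5*x**2*exp(-x)/2

Characteristic equation r² + 2r + 1 = 0 has discriminant (2)² - 4·(1) = 0, so r = -1 is a repeated root.
Hence u_h = (C1 + C2*x)*exp(-x).
Since exp(-x) solves the homogeneous equation (r = -1 is a root of multiplicity 2), multiply the trial by x^2. Try u_p = A*x^2*exp(-x). Substituting into the equation and dividing by exp(-x) gives A = -5/2, so u_p = -5*x^2*exp(-x)/2.
General solution: u = C1*exp(-x) - 5*x^2*exp(-x)/2 + C2*x*exp(-x).
Apply the initial conditions: u(0) = C1 = -2 and u'(0) = C2 - C1 = 5. Solving gives C1 = -2, C2 = 3.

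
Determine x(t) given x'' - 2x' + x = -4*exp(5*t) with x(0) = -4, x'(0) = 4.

Characteristic equation r² - 2r + 1 = 0 has discriminant (-2)² - 4·(1) = 0, so r = 1 is a repeated root.
Hence x_h = (C1 + C2*t)*exp(t).
Try x_p = A*exp(5*t). Substituting into the equation and dividing by exp(5*t) gives A = -1/4, so x_p = -exp(5*t)/4.
General solution: x = -exp(5*t)/4 + C1*exp(t) + C2*t*exp(t).
Apply the initial conditions: x(0) = -1/4 + C1 = -4 and x'(0) = -5/4 + C1 + C2 = 4. Solving gives C1 = -15/4, C2 = 9.

x = -15*exp(t)/4 - exp(5*t)/4 + 9*t*exp(t)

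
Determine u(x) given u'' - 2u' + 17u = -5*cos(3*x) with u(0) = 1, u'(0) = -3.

Characteristic equation r² - 2r + 17 = 0 has discriminant (-2)² - 4·(17) = -64 < 0, so r = 1 ± 4i.
Hence u_h = C1*cos(4*x)*exp(x) + C2*exp(x)*sin(4*x).
Try u_p = A*cos(3*x) + B*sin(3*x). Substituting and equating the coefficients of cos(3x) and sin(3x) gives A = -2/5, B = 3/10, so u_p = -2*cos(3*x)/5 + 3*sin(3*x)/10.
General solution: u = -2*cos(3*x)/5 + 3*sin(3*x)/10 + C1*cos(4*x)*exp(x) + C2*exp(x)*sin(4*x).
Apply the initial conditions: u(0) = -2/5 + C1 = 1 and u'(0) = 9/10 + C1 + 4*C2 = -3. Solving gives C1 = 7/5, C2 = -53/40.

u = -2*cos(3*x)/5 + 3*sin(3*x)/10 - 53*exp(x)*sin(4*x)/40 + 7*cos(4*x)*exp(x)/5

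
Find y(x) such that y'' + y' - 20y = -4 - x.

Characteristic equation r² + r - 20 = 0 factors as (r + 5)(r - 4) = 0, so r = -5, 4.
Hence y_h = C1*exp(-5*x) + C2*exp(4*x).
For the particular solution try y_p = A0 + A1*x. Substituting and matching coefficients of each power of x gives A0 = 81/400, A1 = 1/20, so y_p = 81/400 + x/20.

y = 81/400 + x/20 + C1*exp(-5*x) + C2*exp(4*x)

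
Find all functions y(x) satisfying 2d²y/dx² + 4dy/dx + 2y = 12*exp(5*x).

y = exp(5*x)/6 + C1*exp(-x) + C2*x*exp(-x)

Divide through by 2: y'' + 2y' + y = 6*exp(5*x).
Characteristic equation r² + 2r + 1 = 0 has discriminant (2)² - 4·(1) = 0, so r = -1 is a repeated root.
Hence y_h = (C1 + C2*x)*exp(-x).
Try y_p = A*exp(5*x). Substituting into the equation and dividing by exp(5*x) gives A = 1/6, so y_p = exp(5*x)/6.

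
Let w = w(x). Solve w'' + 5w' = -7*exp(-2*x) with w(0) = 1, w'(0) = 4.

w = 11/10 - 19*exp(-5*x)/15 + 7*exp(-2*x)/6

Characteristic equation r² + 5r = 0 factors as (r + 5)r = 0, so r = -5, 0.
Hence w_h = C1*exp(-5*x) + C2.
Try w_p = A*exp(-2*x). Substituting into the equation and dividing by exp(-2*x) gives A = 7/6, so w_p = 7*exp(-2*x)/6.
General solution: w = C2 + 7*exp(-2*x)/6 + C1*exp(-5*x).
Apply the initial conditions: w(0) = 7/6 + C1 + C2 = 1 and w'(0) = -7/3 - 5*C1 = 4. Solving gives C1 = -19/15, C2 = 11/10.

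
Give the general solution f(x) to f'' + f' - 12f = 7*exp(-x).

Characteristic equation r² + r - 12 = 0 factors as (r - 3)(r + 4) = 0, so r = 3, -4.
Hence f_h = C1*exp(3*x) + C2*exp(-4*x).
Try f_p = A*exp(-x). Substituting into the equation and dividing by exp(-x) gives A = -7/12, so f_p = -7*exp(-x)/12.

f = -7*exp(-x)/12 + C1*exp(3*x) + C2*exp(-4*x)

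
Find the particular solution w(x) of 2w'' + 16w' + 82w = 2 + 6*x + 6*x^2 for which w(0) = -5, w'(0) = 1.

Divide through by 2: w'' + 8w' + 41w = 1 + 3*x + 3*x^2.
Characteristic equation r² + 8r + 41 = 0 has discriminant (8)² - 4·(41) = -100 < 0, so r = -4 ± 5i.
Hence w_h = C1*cos(5*x)*exp(-4*x) + C2*exp(-4*x)*sin(5*x).
For the particular solution try w_p = A0 + A1*x + A2*x^2. Substituting and matching coefficients of each power of x gives A0 = 835/68921, A1 = 75/1681, A2 = 3/41, so w_p = 835/68921 + 3*x^2/41 + 75*x/1681.
General solution: w = 835/68921 + 3*x^2/41 + 75*x/1681 + C1*cos(5*x)*exp(-4*x) + C2*exp(-4*x)*sin(5*x).
Apply the initial conditions: w(0) = 835/68921 + C1 = -5 and w'(0) = 75/1681 - 4*C1 + 5*C2 = 1. Solving gives C1 = -345440/68921, C2 = -1315914/344605.

w = 835/68921 + 3*x**2/41 + 75*x/1681 - 1315914*exp(-4*x)*sin(5*x)/344605 - 345440*cos(5*x)*exp(-4*x)/68921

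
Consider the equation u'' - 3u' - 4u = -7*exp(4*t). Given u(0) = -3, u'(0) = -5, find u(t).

u = -42*exp(-t)/25 - 33*exp(4*t)/25 - 7*t*exp(4*t)/5

Characteristic equation r² - 3r - 4 = 0 factors as (r - 4)(r + 1) = 0, so r = 4, -1.
Hence u_h = C1*exp(4*t) + C2*exp(-t).
Since exp(4*t) solves the homogeneous equation (r = 4 is a root of multiplicity 1), multiply the trial by t. Try u_p = A*t*exp(4*t). Substituting into the equation and dividing by exp(4*t) gives A = -7/5, so u_p = -7*t*exp(4*t)/5.
General solution: u = C1*exp(4*t) + C2*exp(-t) - 7*t*exp(4*t)/5.
Apply the initial conditions: u(0) = C1 + C2 = -3 and u'(0) = -7/5 - C2 + 4*C1 = -5. Solving gives C1 = -33/25, C2 = -42/25.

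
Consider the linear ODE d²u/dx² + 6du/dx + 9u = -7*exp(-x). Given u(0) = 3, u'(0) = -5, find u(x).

u = -7*exp(-x)/4 + 19*exp(-3*x)/4 + 15*x*exp(-3*x)/2

Characteristic equation r² + 6r + 9 = 0 has discriminant (6)² - 4·(9) = 0, so r = -3 is a repeated root.
Hence u_h = (C1 + C2*x)*exp(-3*x).
Try u_p = A*exp(-x). Substituting into the equation and dividing by exp(-x) gives A = -7/4, so u_p = -7*exp(-x)/4.
General solution: u = -7*exp(-x)/4 + C1*exp(-3*x) + C2*x*exp(-3*x).
Apply the initial conditions: u(0) = -7/4 + C1 = 3 and u'(0) = 7/4 + C2 - 3*C1 = -5. Solving gives C1 = 19/4, C2 = 15/2.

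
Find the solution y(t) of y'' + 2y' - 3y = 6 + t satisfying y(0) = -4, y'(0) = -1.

Characteristic equation r² + 2r - 3 = 0 factors as (r - 1)(r + 3) = 0, so r = 1, -3.
Hence y_h = C1*exp(t) + C2*exp(-3*t).
For the particular solution try y_p = A0 + A1*t. Substituting and matching coefficients of each power of t gives A0 = -20/9, A1 = -1/3, so y_p = -20/9 - t/3.
General solution: y = -20/9 - t/3 + C1*exp(t) + C2*exp(-3*t).
Apply the initial conditions: y(0) = -20/9 + C1 + C2 = -4 and y'(0) = -1/3 + C1 - 3*C2 = -1. Solving gives C1 = -3/2, C2 = -5/18.

y = -20/9 - 5*exp(-3*t)/18 - 3*exp(t)/2 - t/3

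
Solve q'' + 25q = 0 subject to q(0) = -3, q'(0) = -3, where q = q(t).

q = -3*cos(5*t) - 3*sin(5*t)/5

Characteristic equation r² + 25 = 0 has discriminant (0)² - 4·(25) = -100 < 0, so r = ± 5i.
Hence q_h = C1*cos(5*t) + C2*sin(5*t).
Apply the initial conditions: q(0) = C1 = -3 and q'(0) = 5*C2 = -3. Solving gives C1 = -3, C2 = -3/5.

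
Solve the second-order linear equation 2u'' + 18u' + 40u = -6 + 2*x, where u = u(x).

u = -69/400 + x/20 + C1*exp(-4*x) + C2*exp(-5*x)

Divide through by 2: u'' + 9u' + 20u = -3 + x.
Characteristic equation r² + 9r + 20 = 0 factors as (r + 4)(r + 5) = 0, so r = -4, -5.
Hence u_h = C1*exp(-4*x) + C2*exp(-5*x).
For the particular solution try u_p = A0 + A1*x. Substituting and matching coefficients of each power of x gives A0 = -69/400, A1 = 1/20, so u_p = -69/400 + x/20.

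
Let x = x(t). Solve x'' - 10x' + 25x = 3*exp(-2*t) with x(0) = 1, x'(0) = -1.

Characteristic equation r² - 10r + 25 = 0 has discriminant (-10)² - 4·(25) = 0, so r = 5 is a repeated root.
Hence x_h = (C1 + C2*t)*exp(5*t).
Try x_p = A*exp(-2*t). Substituting into the equation and dividing by exp(-2*t) gives A = 3/49, so x_p = 3*exp(-2*t)/49.
General solution: x = 3*exp(-2*t)/49 + C1*exp(5*t) + C2*t*exp(5*t).
Apply the initial conditions: x(0) = 3/49 + C1 = 1 and x'(0) = -6/49 + C2 + 5*C1 = -1. Solving gives C1 = 46/49, C2 = -39/7.

x = 3*exp(-2*t)/49 + 46*exp(5*t)/49 - 39*t*exp(5*t)/7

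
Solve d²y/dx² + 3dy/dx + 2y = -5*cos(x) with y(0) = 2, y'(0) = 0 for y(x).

Characteristic equation r² + 3r + 2 = 0 factors as (r + 2)(r + 1) = 0, so r = -2, -1.
Hence y_h = C1*exp(-2*x) + C2*exp(-x).
Try y_p = A*cos(x) + B*sin(x). Substituting and equating the coefficients of cos(x) and sin(x) gives A = -1/2, B = -3/2, so y_p = -3*sin(x)/2 - cos(x)/2.
General solution: y = -3*sin(x)/2 - cos(x)/2 + C1*exp(-2*x) + C2*exp(-x).
Apply the initial conditions: y(0) = -1/2 + C1 + C2 = 2 and y'(0) = -3/2 - C2 - 2*C1 = 0. Solving gives C1 = -4, C2 = 13/2.

y = -4*exp(-2*x) - 3*sin(x)/2 - cos(x)/2 + 13*exp(-x)/2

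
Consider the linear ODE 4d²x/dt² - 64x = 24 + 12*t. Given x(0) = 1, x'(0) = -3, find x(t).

Divide through by 4: x'' - 16x = 6 + 3*t.
Characteristic equation r² - 16 = 0 factors as (r - 4)(r + 4) = 0, so r = 4, -4.
Hence x_h = C1*exp(4*t) + C2*exp(-4*t).
For the particular solution try x_p = A0 + A1*t. Substituting and matching coefficients of each power of t gives A0 = -3/8, A1 = -3/16, so x_p = -3/8 - 3*t/16.
General solution: x = -3/8 - 3*t/16 + C1*exp(4*t) + C2*exp(-4*t).
Apply the initial conditions: x(0) = -3/8 + C1 + C2 = 1 and x'(0) = -3/16 - 4*C2 + 4*C1 = -3. Solving gives C1 = 43/128, C2 = 133/128.

x = -3/8 - 3*t/16 + 43*exp(4*t)/128 + 133*exp(-4*t)/128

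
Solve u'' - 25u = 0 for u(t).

Characteristic equation r² - 25 = 0 factors as (r - 5)(r + 5) = 0, so r = 5, -5.
Hence u_h = C1*exp(5*t) + C2*exp(-5*t).

u = C1*exp(5*t) + C2*exp(-5*t)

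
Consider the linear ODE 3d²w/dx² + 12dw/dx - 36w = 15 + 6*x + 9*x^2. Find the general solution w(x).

Divide through by 3: w'' + 4w' - 12w = 5 + 2*x + 3*x^2.
Characteristic equation r² + 4r - 12 = 0 factors as (r - 2)(r + 6) = 0, so r = 2, -6.
Hence w_h = C1*exp(2*x) + C2*exp(-6*x).
For the particular solution try w_p = A0 + A1*x + A2*x^2. Substituting and matching coefficients of each power of x gives A0 = -41/72, A1 = -1/3, A2 = -1/4, so w_p = -41/72 - x/3 - x^2/4.

w = -41/72 - x/3 - x**2/4 + C1*exp(2*x) + C2*exp(-6*x)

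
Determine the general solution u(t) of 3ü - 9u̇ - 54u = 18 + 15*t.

u = -31/108 - 5*t/18 + C1*exp(-3*t) + C2*exp(6*t)

Divide through by 3: u'' - 3u' - 18u = 6 + 5*t.
Characteristic equation r² - 3r - 18 = 0 factors as (r + 3)(r - 6) = 0, so r = -3, 6.
Hence u_h = C1*exp(-3*t) + C2*exp(6*t).
For the particular solution try u_p = A0 + A1*t. Substituting and matching coefficients of each power of t gives A0 = -31/108, A1 = -5/18, so u_p = -31/108 - 5*t/18.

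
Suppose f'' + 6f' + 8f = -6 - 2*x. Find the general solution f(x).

f = -9/16 - x/4 + C1*exp(-4*x) + C2*exp(-2*x)

Characteristic equation r² + 6r + 8 = 0 factors as (r + 4)(r + 2) = 0, so r = -4, -2.
Hence f_h = C1*exp(-4*x) + C2*exp(-2*x).
For the particular solution try f_p = A0 + A1*x. Substituting and matching coefficients of each power of x gives A0 = -9/16, A1 = -1/4, so f_p = -9/16 - x/4.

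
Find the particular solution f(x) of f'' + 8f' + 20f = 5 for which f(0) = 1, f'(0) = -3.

f = 1/4 + 3*cos(2*x)*exp(-4*x)/4

Characteristic equation r² + 8r + 20 = 0 has discriminant (8)² - 4·(20) = -16 < 0, so r = -4 ± 2i.
Hence f_h = C1*cos(2*x)*exp(-4*x) + C2*exp(-4*x)*sin(2*x).
For the particular solution try f_p = A0. Substituting and matching coefficients of each power of x gives A0 = 1/4, so f_p = 1/4.
General solution: f = 1/4 + C1*cos(2*x)*exp(-4*x) + C2*exp(-4*x)*sin(2*x).
Apply the initial conditions: f(0) = 1/4 + C1 = 1 and f'(0) = -4*C1 + 2*C2 = -3. Solving gives C1 = 3/4, C2 = 0.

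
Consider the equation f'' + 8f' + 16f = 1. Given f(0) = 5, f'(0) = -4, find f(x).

Characteristic equation r² + 8r + 16 = 0 has discriminant (8)² - 4·(16) = 0, so r = -4 is a repeated root.
Hence f_h = (C1 + C2*x)*exp(-4*x).
For the particular solution try f_p = A0. Substituting and matching coefficients of each power of x gives A0 = 1/16, so f_p = 1/16.
General solution: f = 1/16 + C1*exp(-4*x) + C2*x*exp(-4*x).
Apply the initial conditions: f(0) = 1/16 + C1 = 5 and f'(0) = C2 - 4*C1 = -4. Solving gives C1 = 79/16, C2 = 63/4.

f = 1/16 + 79*exp(-4*x)/16 + 63*x*exp(-4*x)/4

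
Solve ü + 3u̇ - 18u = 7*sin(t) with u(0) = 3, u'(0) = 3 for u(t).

Characteristic equation r² + 3r - 18 = 0 factors as (r + 6)(r - 3) = 0, so r = -6, 3.
Hence u_h = C1*exp(-6*t) + C2*exp(3*t).
Try u_p = A*cos(t) + B*sin(t). Substituting and equating the coefficients of cos(t) and sin(t) gives A = -21/370, B = -133/370, so u_p = -133*sin(t)/370 - 21*cos(t)/370.
General solution: u = -133*sin(t)/370 - 21*cos(t)/370 + C1*exp(-6*t) + C2*exp(3*t).
Apply the initial conditions: u(0) = -21/370 + C1 + C2 = 3 and u'(0) = -133/370 - 6*C1 + 3*C2 = 3. Solving gives C1 = 215/333, C2 = 217/90.

u = -133*sin(t)/370 - 21*cos(t)/370 + 215*exp(-6*t)/333 + 217*exp(3*t)/90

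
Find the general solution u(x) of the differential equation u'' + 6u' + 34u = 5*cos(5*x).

u = 5*cos(5*x)/109 + 50*sin(5*x)/327 + C1*cos(5*x)*exp(-3*x) + C2*exp(-3*x)*sin(5*x)

Characteristic equation r² + 6r + 34 = 0 has discriminant (6)² - 4·(34) = -100 < 0, so r = -3 ± 5i.
Hence u_h = C1*cos(5*x)*exp(-3*x) + C2*exp(-3*x)*sin(5*x).
Try u_p = A*cos(5*x) + B*sin(5*x). Substituting and equating the coefficients of cos(5x) and sin(5x) gives A = 5/109, B = 50/327, so u_p = 5*cos(5*x)/109 + 50*sin(5*x)/327.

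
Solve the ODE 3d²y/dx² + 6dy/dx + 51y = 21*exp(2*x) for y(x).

y = 7*exp(2*x)/25 + C1*cos(4*x)*exp(-x) + C2*exp(-x)*sin(4*x)

Divide through by 3: y'' + 2y' + 17y = 7*exp(2*x).
Characteristic equation r² + 2r + 17 = 0 has discriminant (2)² - 4·(17) = -64 < 0, so r = -1 ± 4i.
Hence y_h = C1*cos(4*x)*exp(-x) + C2*exp(-x)*sin(4*x).
Try y_p = A*exp(2*x). Substituting into the equation and dividing by exp(2*x) gives A = 7/25, so y_p = 7*exp(2*x)/25.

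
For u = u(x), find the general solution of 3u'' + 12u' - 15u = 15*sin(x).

u = -15*sin(x)/26 - 5*cos(x)/13 + C1*exp(x) + C2*exp(-5*x)

Divide through by 3: u'' + 4u' - 5u = 5*sin(x).
Characteristic equation r² + 4r - 5 = 0 factors as (r - 1)(r + 5) = 0, so r = 1, -5.
Hence u_h = C1*exp(x) + C2*exp(-5*x).
Try u_p = A*cos(x) + B*sin(x). Substituting and equating the coefficients of cos(x) and sin(x) gives A = -5/13, B = -15/26, so u_p = -15*sin(x)/26 - 5*cos(x)/13.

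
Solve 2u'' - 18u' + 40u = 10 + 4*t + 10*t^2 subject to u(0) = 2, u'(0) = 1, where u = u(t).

Divide through by 2: u'' - 9u' + 20u = 5 + 2*t + 5*t^2.
Characteristic equation r² - 9r + 20 = 0 factors as (r - 5)(r - 4) = 0, so r = 5, 4.
Hence u_h = C1*exp(5*t) + C2*exp(4*t).
For the particular solution try u_p = A0 + A1*t + A2*t^2. Substituting and matching coefficients of each power of t gives A0 = 297/800, A1 = 13/40, A2 = 1/4, so u_p = 297/800 + t^2/4 + 13*t/40.
General solution: u = 297/800 + t^2/4 + 13*t/40 + C1*exp(5*t) + C2*exp(4*t).
Apply the initial conditions: u(0) = 297/800 + C1 + C2 = 2 and u'(0) = 13/40 + 4*C2 + 5*C1 = 1. Solving gives C1 = -146/25, C2 = 239/32.

u = 297/800 - 146*exp(5*t)/25 + t**2/4 + 13*t/40 + 239*exp(4*t)/32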